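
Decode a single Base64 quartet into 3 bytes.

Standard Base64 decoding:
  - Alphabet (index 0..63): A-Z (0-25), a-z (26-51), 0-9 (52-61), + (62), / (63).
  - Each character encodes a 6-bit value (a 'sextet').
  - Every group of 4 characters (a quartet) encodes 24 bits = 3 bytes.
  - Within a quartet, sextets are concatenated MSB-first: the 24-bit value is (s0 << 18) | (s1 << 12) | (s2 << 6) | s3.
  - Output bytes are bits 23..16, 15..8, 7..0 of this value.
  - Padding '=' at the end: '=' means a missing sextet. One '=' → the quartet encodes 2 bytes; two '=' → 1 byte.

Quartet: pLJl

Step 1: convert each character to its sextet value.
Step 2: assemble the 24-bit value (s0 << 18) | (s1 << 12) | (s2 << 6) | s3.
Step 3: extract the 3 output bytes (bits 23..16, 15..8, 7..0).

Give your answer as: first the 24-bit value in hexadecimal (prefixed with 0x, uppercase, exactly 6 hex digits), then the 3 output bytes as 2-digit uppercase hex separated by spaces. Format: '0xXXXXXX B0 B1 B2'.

Sextets: p=41, L=11, J=9, l=37
24-bit: (41<<18) | (11<<12) | (9<<6) | 37
      = 0xA40000 | 0x00B000 | 0x000240 | 0x000025
      = 0xA4B265
Bytes: (v>>16)&0xFF=A4, (v>>8)&0xFF=B2, v&0xFF=65

Answer: 0xA4B265 A4 B2 65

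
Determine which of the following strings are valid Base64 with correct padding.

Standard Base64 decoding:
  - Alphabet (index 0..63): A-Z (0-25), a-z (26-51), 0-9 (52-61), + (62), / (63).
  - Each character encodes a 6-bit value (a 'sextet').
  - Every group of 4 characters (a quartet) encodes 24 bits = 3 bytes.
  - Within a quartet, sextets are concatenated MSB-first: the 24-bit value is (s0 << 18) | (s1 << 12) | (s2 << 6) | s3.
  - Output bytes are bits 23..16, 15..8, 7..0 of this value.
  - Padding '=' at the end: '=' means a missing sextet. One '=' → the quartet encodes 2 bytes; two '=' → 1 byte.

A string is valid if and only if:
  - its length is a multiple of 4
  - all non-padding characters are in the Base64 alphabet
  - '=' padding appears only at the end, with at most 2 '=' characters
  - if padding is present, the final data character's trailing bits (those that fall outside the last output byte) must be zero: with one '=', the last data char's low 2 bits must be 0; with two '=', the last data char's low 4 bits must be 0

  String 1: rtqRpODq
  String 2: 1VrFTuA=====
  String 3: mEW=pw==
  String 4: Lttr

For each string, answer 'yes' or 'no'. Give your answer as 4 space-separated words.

String 1: 'rtqRpODq' → valid
String 2: '1VrFTuA=====' → invalid (5 pad chars (max 2))
String 3: 'mEW=pw==' → invalid (bad char(s): ['=']; '=' in middle)
String 4: 'Lttr' → valid

Answer: yes no no yes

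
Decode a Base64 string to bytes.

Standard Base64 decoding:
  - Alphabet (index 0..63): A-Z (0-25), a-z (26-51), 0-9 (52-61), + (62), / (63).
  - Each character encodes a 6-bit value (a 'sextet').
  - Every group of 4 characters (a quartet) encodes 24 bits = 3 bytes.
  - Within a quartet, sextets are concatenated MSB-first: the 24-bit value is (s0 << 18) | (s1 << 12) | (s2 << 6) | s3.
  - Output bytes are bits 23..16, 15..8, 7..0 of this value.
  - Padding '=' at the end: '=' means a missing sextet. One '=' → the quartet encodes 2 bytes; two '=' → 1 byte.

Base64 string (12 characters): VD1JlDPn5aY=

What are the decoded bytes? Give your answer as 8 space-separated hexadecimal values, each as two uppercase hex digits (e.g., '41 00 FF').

After char 0 ('V'=21): chars_in_quartet=1 acc=0x15 bytes_emitted=0
After char 1 ('D'=3): chars_in_quartet=2 acc=0x543 bytes_emitted=0
After char 2 ('1'=53): chars_in_quartet=3 acc=0x150F5 bytes_emitted=0
After char 3 ('J'=9): chars_in_quartet=4 acc=0x543D49 -> emit 54 3D 49, reset; bytes_emitted=3
After char 4 ('l'=37): chars_in_quartet=1 acc=0x25 bytes_emitted=3
After char 5 ('D'=3): chars_in_quartet=2 acc=0x943 bytes_emitted=3
After char 6 ('P'=15): chars_in_quartet=3 acc=0x250CF bytes_emitted=3
After char 7 ('n'=39): chars_in_quartet=4 acc=0x9433E7 -> emit 94 33 E7, reset; bytes_emitted=6
After char 8 ('5'=57): chars_in_quartet=1 acc=0x39 bytes_emitted=6
After char 9 ('a'=26): chars_in_quartet=2 acc=0xE5A bytes_emitted=6
After char 10 ('Y'=24): chars_in_quartet=3 acc=0x39698 bytes_emitted=6
Padding '=': partial quartet acc=0x39698 -> emit E5 A6; bytes_emitted=8

Answer: 54 3D 49 94 33 E7 E5 A6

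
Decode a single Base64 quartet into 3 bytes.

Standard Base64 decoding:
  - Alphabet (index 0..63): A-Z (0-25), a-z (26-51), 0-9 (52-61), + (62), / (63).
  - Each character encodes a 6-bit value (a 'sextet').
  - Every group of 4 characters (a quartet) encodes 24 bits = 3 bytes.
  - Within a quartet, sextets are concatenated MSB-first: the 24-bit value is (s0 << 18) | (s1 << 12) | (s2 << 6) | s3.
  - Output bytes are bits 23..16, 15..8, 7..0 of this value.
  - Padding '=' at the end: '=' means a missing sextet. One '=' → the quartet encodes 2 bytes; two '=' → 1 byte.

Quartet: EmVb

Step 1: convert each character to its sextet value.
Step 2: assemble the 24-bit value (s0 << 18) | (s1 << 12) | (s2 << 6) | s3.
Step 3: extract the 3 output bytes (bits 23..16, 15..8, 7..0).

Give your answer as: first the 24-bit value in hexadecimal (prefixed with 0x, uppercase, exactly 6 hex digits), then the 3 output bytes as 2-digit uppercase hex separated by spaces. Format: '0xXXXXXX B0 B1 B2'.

Sextets: E=4, m=38, V=21, b=27
24-bit: (4<<18) | (38<<12) | (21<<6) | 27
      = 0x100000 | 0x026000 | 0x000540 | 0x00001B
      = 0x12655B
Bytes: (v>>16)&0xFF=12, (v>>8)&0xFF=65, v&0xFF=5B

Answer: 0x12655B 12 65 5B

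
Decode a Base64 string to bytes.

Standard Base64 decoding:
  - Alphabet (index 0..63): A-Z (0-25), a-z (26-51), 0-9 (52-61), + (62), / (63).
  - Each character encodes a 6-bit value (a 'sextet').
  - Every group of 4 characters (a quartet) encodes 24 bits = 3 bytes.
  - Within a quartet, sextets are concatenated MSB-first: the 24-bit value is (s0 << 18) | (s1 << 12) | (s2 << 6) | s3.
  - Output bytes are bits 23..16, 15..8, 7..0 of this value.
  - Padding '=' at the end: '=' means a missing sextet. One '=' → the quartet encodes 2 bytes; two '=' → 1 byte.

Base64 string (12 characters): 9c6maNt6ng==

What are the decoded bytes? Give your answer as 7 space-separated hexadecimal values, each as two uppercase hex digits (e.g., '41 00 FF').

After char 0 ('9'=61): chars_in_quartet=1 acc=0x3D bytes_emitted=0
After char 1 ('c'=28): chars_in_quartet=2 acc=0xF5C bytes_emitted=0
After char 2 ('6'=58): chars_in_quartet=3 acc=0x3D73A bytes_emitted=0
After char 3 ('m'=38): chars_in_quartet=4 acc=0xF5CEA6 -> emit F5 CE A6, reset; bytes_emitted=3
After char 4 ('a'=26): chars_in_quartet=1 acc=0x1A bytes_emitted=3
After char 5 ('N'=13): chars_in_quartet=2 acc=0x68D bytes_emitted=3
After char 6 ('t'=45): chars_in_quartet=3 acc=0x1A36D bytes_emitted=3
After char 7 ('6'=58): chars_in_quartet=4 acc=0x68DB7A -> emit 68 DB 7A, reset; bytes_emitted=6
After char 8 ('n'=39): chars_in_quartet=1 acc=0x27 bytes_emitted=6
After char 9 ('g'=32): chars_in_quartet=2 acc=0x9E0 bytes_emitted=6
Padding '==': partial quartet acc=0x9E0 -> emit 9E; bytes_emitted=7

Answer: F5 CE A6 68 DB 7A 9E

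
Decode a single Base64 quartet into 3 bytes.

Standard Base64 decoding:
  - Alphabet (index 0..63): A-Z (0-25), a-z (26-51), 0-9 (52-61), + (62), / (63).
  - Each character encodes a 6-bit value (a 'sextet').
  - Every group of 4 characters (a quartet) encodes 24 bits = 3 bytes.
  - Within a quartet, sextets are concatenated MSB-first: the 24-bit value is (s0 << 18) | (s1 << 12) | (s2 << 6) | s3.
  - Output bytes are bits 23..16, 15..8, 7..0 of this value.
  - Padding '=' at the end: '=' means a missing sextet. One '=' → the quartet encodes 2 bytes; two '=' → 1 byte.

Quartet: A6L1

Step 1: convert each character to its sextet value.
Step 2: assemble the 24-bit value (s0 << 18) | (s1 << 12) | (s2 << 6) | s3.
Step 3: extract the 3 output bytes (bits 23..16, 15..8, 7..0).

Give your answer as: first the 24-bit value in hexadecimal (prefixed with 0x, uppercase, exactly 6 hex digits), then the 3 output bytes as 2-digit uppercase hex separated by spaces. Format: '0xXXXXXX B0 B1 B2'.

Answer: 0x03A2F5 03 A2 F5

Derivation:
Sextets: A=0, 6=58, L=11, 1=53
24-bit: (0<<18) | (58<<12) | (11<<6) | 53
      = 0x000000 | 0x03A000 | 0x0002C0 | 0x000035
      = 0x03A2F5
Bytes: (v>>16)&0xFF=03, (v>>8)&0xFF=A2, v&0xFF=F5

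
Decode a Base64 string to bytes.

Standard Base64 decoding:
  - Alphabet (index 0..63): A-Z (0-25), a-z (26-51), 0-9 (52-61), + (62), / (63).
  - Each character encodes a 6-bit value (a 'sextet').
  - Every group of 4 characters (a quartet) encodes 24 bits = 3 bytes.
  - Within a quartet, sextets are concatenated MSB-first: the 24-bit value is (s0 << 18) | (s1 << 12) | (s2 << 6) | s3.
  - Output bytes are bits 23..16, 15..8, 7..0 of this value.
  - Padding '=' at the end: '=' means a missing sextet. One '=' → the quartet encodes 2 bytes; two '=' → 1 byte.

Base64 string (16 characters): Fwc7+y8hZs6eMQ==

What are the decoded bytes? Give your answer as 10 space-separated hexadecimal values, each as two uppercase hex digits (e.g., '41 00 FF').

Answer: 17 07 3B FB 2F 21 66 CE 9E 31

Derivation:
After char 0 ('F'=5): chars_in_quartet=1 acc=0x5 bytes_emitted=0
After char 1 ('w'=48): chars_in_quartet=2 acc=0x170 bytes_emitted=0
After char 2 ('c'=28): chars_in_quartet=3 acc=0x5C1C bytes_emitted=0
After char 3 ('7'=59): chars_in_quartet=4 acc=0x17073B -> emit 17 07 3B, reset; bytes_emitted=3
After char 4 ('+'=62): chars_in_quartet=1 acc=0x3E bytes_emitted=3
After char 5 ('y'=50): chars_in_quartet=2 acc=0xFB2 bytes_emitted=3
After char 6 ('8'=60): chars_in_quartet=3 acc=0x3ECBC bytes_emitted=3
After char 7 ('h'=33): chars_in_quartet=4 acc=0xFB2F21 -> emit FB 2F 21, reset; bytes_emitted=6
After char 8 ('Z'=25): chars_in_quartet=1 acc=0x19 bytes_emitted=6
After char 9 ('s'=44): chars_in_quartet=2 acc=0x66C bytes_emitted=6
After char 10 ('6'=58): chars_in_quartet=3 acc=0x19B3A bytes_emitted=6
After char 11 ('e'=30): chars_in_quartet=4 acc=0x66CE9E -> emit 66 CE 9E, reset; bytes_emitted=9
After char 12 ('M'=12): chars_in_quartet=1 acc=0xC bytes_emitted=9
After char 13 ('Q'=16): chars_in_quartet=2 acc=0x310 bytes_emitted=9
Padding '==': partial quartet acc=0x310 -> emit 31; bytes_emitted=10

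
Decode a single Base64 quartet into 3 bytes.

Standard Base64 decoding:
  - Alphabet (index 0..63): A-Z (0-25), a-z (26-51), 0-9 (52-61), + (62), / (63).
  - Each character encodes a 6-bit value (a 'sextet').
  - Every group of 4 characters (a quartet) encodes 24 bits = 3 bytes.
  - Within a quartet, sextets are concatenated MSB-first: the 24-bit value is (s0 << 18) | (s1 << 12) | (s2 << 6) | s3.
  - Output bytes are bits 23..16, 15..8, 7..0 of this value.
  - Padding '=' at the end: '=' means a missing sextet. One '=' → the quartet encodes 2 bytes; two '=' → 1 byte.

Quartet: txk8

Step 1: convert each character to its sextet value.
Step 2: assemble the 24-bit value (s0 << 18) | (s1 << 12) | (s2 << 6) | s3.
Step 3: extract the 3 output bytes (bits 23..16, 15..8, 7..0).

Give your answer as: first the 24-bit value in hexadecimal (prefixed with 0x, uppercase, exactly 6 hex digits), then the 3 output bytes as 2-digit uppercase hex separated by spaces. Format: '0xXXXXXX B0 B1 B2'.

Answer: 0xB7193C B7 19 3C

Derivation:
Sextets: t=45, x=49, k=36, 8=60
24-bit: (45<<18) | (49<<12) | (36<<6) | 60
      = 0xB40000 | 0x031000 | 0x000900 | 0x00003C
      = 0xB7193C
Bytes: (v>>16)&0xFF=B7, (v>>8)&0xFF=19, v&0xFF=3C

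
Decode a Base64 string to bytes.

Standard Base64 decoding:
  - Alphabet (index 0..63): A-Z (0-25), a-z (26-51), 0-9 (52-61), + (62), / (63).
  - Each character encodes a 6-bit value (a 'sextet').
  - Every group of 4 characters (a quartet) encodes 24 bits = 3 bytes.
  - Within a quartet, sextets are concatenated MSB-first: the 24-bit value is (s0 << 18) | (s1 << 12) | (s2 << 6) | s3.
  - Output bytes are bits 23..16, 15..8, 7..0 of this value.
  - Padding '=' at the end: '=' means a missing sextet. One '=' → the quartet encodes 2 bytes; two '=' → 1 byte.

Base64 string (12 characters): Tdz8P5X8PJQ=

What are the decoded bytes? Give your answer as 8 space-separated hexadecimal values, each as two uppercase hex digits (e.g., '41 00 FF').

Answer: 4D DC FC 3F 95 FC 3C 94

Derivation:
After char 0 ('T'=19): chars_in_quartet=1 acc=0x13 bytes_emitted=0
After char 1 ('d'=29): chars_in_quartet=2 acc=0x4DD bytes_emitted=0
After char 2 ('z'=51): chars_in_quartet=3 acc=0x13773 bytes_emitted=0
After char 3 ('8'=60): chars_in_quartet=4 acc=0x4DDCFC -> emit 4D DC FC, reset; bytes_emitted=3
After char 4 ('P'=15): chars_in_quartet=1 acc=0xF bytes_emitted=3
After char 5 ('5'=57): chars_in_quartet=2 acc=0x3F9 bytes_emitted=3
After char 6 ('X'=23): chars_in_quartet=3 acc=0xFE57 bytes_emitted=3
After char 7 ('8'=60): chars_in_quartet=4 acc=0x3F95FC -> emit 3F 95 FC, reset; bytes_emitted=6
After char 8 ('P'=15): chars_in_quartet=1 acc=0xF bytes_emitted=6
After char 9 ('J'=9): chars_in_quartet=2 acc=0x3C9 bytes_emitted=6
After char 10 ('Q'=16): chars_in_quartet=3 acc=0xF250 bytes_emitted=6
Padding '=': partial quartet acc=0xF250 -> emit 3C 94; bytes_emitted=8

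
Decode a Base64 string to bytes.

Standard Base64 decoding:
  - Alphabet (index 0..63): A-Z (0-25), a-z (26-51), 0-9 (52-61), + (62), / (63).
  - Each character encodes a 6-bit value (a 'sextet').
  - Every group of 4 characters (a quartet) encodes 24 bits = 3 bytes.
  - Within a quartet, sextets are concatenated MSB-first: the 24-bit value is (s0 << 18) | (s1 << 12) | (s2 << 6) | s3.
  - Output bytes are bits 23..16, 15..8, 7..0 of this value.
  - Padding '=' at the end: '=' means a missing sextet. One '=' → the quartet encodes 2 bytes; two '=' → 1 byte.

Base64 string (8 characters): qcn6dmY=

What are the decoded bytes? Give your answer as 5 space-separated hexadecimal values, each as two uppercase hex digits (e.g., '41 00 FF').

After char 0 ('q'=42): chars_in_quartet=1 acc=0x2A bytes_emitted=0
After char 1 ('c'=28): chars_in_quartet=2 acc=0xA9C bytes_emitted=0
After char 2 ('n'=39): chars_in_quartet=3 acc=0x2A727 bytes_emitted=0
After char 3 ('6'=58): chars_in_quartet=4 acc=0xA9C9FA -> emit A9 C9 FA, reset; bytes_emitted=3
After char 4 ('d'=29): chars_in_quartet=1 acc=0x1D bytes_emitted=3
After char 5 ('m'=38): chars_in_quartet=2 acc=0x766 bytes_emitted=3
After char 6 ('Y'=24): chars_in_quartet=3 acc=0x1D998 bytes_emitted=3
Padding '=': partial quartet acc=0x1D998 -> emit 76 66; bytes_emitted=5

Answer: A9 C9 FA 76 66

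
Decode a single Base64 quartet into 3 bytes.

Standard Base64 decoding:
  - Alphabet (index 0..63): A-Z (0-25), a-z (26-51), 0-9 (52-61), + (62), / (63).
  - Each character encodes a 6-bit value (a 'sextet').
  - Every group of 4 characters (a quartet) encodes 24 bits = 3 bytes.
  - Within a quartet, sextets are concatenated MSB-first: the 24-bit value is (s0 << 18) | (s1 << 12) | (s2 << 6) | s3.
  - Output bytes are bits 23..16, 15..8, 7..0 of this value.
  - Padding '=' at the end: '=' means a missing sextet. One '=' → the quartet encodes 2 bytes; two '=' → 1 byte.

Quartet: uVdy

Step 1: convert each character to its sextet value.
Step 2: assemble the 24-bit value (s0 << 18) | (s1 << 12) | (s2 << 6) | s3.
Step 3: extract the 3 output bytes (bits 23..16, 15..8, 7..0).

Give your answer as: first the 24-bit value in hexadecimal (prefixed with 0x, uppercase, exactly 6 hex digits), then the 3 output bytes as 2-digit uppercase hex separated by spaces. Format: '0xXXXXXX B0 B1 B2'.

Sextets: u=46, V=21, d=29, y=50
24-bit: (46<<18) | (21<<12) | (29<<6) | 50
      = 0xB80000 | 0x015000 | 0x000740 | 0x000032
      = 0xB95772
Bytes: (v>>16)&0xFF=B9, (v>>8)&0xFF=57, v&0xFF=72

Answer: 0xB95772 B9 57 72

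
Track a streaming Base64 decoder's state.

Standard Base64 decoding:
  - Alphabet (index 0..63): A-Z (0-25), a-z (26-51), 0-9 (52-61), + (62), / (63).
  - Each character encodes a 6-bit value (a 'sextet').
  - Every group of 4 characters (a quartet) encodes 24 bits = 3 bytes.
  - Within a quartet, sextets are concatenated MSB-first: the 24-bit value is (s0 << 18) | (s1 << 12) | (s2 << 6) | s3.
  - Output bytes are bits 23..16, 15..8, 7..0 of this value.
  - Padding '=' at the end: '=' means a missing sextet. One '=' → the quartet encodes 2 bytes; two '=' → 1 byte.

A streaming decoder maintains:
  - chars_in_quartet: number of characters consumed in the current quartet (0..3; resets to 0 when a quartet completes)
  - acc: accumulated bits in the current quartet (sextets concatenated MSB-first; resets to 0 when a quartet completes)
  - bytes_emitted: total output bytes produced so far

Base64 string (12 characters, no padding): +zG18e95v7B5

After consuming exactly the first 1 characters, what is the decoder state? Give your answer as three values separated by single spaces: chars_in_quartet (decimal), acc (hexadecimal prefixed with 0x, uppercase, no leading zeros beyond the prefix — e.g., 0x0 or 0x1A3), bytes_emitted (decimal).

After char 0 ('+'=62): chars_in_quartet=1 acc=0x3E bytes_emitted=0

Answer: 1 0x3E 0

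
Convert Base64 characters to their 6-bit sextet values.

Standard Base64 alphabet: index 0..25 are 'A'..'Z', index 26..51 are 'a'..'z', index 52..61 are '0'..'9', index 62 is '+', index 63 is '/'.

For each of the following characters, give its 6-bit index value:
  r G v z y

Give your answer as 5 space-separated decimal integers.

'r': a..z range, 26 + ord('r') − ord('a') = 43
'G': A..Z range, ord('G') − ord('A') = 6
'v': a..z range, 26 + ord('v') − ord('a') = 47
'z': a..z range, 26 + ord('z') − ord('a') = 51
'y': a..z range, 26 + ord('y') − ord('a') = 50

Answer: 43 6 47 51 50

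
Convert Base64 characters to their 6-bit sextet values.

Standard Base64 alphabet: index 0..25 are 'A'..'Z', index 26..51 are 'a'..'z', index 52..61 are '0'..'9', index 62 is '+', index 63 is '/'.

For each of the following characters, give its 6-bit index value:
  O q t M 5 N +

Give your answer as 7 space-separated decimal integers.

'O': A..Z range, ord('O') − ord('A') = 14
'q': a..z range, 26 + ord('q') − ord('a') = 42
't': a..z range, 26 + ord('t') − ord('a') = 45
'M': A..Z range, ord('M') − ord('A') = 12
'5': 0..9 range, 52 + ord('5') − ord('0') = 57
'N': A..Z range, ord('N') − ord('A') = 13
'+': index 62

Answer: 14 42 45 12 57 13 62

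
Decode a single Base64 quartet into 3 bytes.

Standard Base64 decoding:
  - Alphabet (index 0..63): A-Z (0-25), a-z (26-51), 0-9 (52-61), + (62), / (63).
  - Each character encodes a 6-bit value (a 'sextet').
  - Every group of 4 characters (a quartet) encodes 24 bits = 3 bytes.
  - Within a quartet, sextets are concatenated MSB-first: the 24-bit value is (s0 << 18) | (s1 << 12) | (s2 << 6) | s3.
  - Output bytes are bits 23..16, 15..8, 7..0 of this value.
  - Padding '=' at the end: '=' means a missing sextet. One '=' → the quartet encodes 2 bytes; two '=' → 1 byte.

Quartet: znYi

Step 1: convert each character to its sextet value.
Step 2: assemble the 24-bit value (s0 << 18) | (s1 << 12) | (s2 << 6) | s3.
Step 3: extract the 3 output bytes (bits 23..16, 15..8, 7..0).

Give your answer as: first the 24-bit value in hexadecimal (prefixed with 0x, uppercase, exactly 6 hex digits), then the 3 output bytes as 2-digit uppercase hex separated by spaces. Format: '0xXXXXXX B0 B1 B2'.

Sextets: z=51, n=39, Y=24, i=34
24-bit: (51<<18) | (39<<12) | (24<<6) | 34
      = 0xCC0000 | 0x027000 | 0x000600 | 0x000022
      = 0xCE7622
Bytes: (v>>16)&0xFF=CE, (v>>8)&0xFF=76, v&0xFF=22

Answer: 0xCE7622 CE 76 22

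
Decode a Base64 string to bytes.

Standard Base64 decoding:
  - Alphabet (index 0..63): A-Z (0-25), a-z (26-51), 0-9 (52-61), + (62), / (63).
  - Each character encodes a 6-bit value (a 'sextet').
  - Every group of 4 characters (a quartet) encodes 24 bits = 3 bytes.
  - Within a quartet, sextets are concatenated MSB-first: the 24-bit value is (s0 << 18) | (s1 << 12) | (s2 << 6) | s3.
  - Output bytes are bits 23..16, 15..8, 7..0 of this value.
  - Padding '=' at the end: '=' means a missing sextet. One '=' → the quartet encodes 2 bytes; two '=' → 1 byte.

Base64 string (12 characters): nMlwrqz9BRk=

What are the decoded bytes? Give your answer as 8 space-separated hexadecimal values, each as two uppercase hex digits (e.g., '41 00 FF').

Answer: 9C C9 70 AE AC FD 05 19

Derivation:
After char 0 ('n'=39): chars_in_quartet=1 acc=0x27 bytes_emitted=0
After char 1 ('M'=12): chars_in_quartet=2 acc=0x9CC bytes_emitted=0
After char 2 ('l'=37): chars_in_quartet=3 acc=0x27325 bytes_emitted=0
After char 3 ('w'=48): chars_in_quartet=4 acc=0x9CC970 -> emit 9C C9 70, reset; bytes_emitted=3
After char 4 ('r'=43): chars_in_quartet=1 acc=0x2B bytes_emitted=3
After char 5 ('q'=42): chars_in_quartet=2 acc=0xAEA bytes_emitted=3
After char 6 ('z'=51): chars_in_quartet=3 acc=0x2BAB3 bytes_emitted=3
After char 7 ('9'=61): chars_in_quartet=4 acc=0xAEACFD -> emit AE AC FD, reset; bytes_emitted=6
After char 8 ('B'=1): chars_in_quartet=1 acc=0x1 bytes_emitted=6
After char 9 ('R'=17): chars_in_quartet=2 acc=0x51 bytes_emitted=6
After char 10 ('k'=36): chars_in_quartet=3 acc=0x1464 bytes_emitted=6
Padding '=': partial quartet acc=0x1464 -> emit 05 19; bytes_emitted=8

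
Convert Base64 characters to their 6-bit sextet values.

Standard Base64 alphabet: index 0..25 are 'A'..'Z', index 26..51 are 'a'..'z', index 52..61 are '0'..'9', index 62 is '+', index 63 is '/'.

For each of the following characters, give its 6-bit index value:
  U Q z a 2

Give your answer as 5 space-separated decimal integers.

'U': A..Z range, ord('U') − ord('A') = 20
'Q': A..Z range, ord('Q') − ord('A') = 16
'z': a..z range, 26 + ord('z') − ord('a') = 51
'a': a..z range, 26 + ord('a') − ord('a') = 26
'2': 0..9 range, 52 + ord('2') − ord('0') = 54

Answer: 20 16 51 26 54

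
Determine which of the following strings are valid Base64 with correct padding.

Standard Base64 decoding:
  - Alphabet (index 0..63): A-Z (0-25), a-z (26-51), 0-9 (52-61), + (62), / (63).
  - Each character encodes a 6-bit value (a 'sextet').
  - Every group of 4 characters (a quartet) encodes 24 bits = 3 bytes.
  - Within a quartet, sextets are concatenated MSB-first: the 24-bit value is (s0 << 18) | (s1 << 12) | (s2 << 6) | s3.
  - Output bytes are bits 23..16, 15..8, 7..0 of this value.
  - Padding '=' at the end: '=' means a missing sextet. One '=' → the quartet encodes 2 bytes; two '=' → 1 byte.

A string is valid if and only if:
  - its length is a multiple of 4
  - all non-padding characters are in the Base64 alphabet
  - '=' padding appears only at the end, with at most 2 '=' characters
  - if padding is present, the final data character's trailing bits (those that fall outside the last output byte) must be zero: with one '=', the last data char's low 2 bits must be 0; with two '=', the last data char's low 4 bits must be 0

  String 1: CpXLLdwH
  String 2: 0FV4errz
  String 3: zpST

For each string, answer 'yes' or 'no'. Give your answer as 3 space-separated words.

Answer: yes yes yes

Derivation:
String 1: 'CpXLLdwH' → valid
String 2: '0FV4errz' → valid
String 3: 'zpST' → valid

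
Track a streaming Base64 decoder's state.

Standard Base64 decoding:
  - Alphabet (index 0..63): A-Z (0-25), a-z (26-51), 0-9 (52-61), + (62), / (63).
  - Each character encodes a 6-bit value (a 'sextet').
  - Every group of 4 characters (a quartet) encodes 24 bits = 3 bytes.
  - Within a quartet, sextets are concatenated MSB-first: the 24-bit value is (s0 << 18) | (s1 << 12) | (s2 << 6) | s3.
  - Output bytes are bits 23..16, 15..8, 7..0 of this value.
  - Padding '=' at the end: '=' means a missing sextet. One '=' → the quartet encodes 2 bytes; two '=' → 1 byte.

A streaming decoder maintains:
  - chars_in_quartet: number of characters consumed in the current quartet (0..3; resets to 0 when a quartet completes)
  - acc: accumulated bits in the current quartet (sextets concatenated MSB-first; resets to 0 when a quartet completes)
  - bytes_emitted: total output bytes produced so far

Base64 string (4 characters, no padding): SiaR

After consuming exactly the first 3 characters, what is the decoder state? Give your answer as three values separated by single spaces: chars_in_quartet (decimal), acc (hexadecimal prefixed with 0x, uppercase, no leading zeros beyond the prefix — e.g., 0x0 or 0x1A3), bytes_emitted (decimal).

Answer: 3 0x1289A 0

Derivation:
After char 0 ('S'=18): chars_in_quartet=1 acc=0x12 bytes_emitted=0
After char 1 ('i'=34): chars_in_quartet=2 acc=0x4A2 bytes_emitted=0
After char 2 ('a'=26): chars_in_quartet=3 acc=0x1289A bytes_emitted=0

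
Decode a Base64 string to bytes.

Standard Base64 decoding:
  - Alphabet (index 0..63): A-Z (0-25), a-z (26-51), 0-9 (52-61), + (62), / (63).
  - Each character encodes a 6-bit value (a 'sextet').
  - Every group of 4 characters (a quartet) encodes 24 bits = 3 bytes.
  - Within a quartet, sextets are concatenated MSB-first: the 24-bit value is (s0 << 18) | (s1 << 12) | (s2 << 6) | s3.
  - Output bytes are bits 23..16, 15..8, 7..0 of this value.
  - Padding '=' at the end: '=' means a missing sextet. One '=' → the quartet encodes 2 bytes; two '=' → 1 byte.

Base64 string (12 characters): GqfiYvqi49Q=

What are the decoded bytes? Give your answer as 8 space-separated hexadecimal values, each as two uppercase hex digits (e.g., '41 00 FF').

Answer: 1A A7 E2 62 FA A2 E3 D4

Derivation:
After char 0 ('G'=6): chars_in_quartet=1 acc=0x6 bytes_emitted=0
After char 1 ('q'=42): chars_in_quartet=2 acc=0x1AA bytes_emitted=0
After char 2 ('f'=31): chars_in_quartet=3 acc=0x6A9F bytes_emitted=0
After char 3 ('i'=34): chars_in_quartet=4 acc=0x1AA7E2 -> emit 1A A7 E2, reset; bytes_emitted=3
After char 4 ('Y'=24): chars_in_quartet=1 acc=0x18 bytes_emitted=3
After char 5 ('v'=47): chars_in_quartet=2 acc=0x62F bytes_emitted=3
After char 6 ('q'=42): chars_in_quartet=3 acc=0x18BEA bytes_emitted=3
After char 7 ('i'=34): chars_in_quartet=4 acc=0x62FAA2 -> emit 62 FA A2, reset; bytes_emitted=6
After char 8 ('4'=56): chars_in_quartet=1 acc=0x38 bytes_emitted=6
After char 9 ('9'=61): chars_in_quartet=2 acc=0xE3D bytes_emitted=6
After char 10 ('Q'=16): chars_in_quartet=3 acc=0x38F50 bytes_emitted=6
Padding '=': partial quartet acc=0x38F50 -> emit E3 D4; bytes_emitted=8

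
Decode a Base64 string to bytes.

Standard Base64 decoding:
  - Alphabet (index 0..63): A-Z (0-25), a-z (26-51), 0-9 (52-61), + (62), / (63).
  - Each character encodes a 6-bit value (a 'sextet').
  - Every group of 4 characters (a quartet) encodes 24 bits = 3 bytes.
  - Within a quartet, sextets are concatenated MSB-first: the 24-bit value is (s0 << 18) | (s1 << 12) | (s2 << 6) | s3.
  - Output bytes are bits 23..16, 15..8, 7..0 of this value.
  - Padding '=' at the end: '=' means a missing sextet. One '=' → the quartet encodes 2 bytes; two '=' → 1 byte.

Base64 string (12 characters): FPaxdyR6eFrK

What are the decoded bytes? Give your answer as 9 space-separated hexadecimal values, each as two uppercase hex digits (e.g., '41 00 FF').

After char 0 ('F'=5): chars_in_quartet=1 acc=0x5 bytes_emitted=0
After char 1 ('P'=15): chars_in_quartet=2 acc=0x14F bytes_emitted=0
After char 2 ('a'=26): chars_in_quartet=3 acc=0x53DA bytes_emitted=0
After char 3 ('x'=49): chars_in_quartet=4 acc=0x14F6B1 -> emit 14 F6 B1, reset; bytes_emitted=3
After char 4 ('d'=29): chars_in_quartet=1 acc=0x1D bytes_emitted=3
After char 5 ('y'=50): chars_in_quartet=2 acc=0x772 bytes_emitted=3
After char 6 ('R'=17): chars_in_quartet=3 acc=0x1DC91 bytes_emitted=3
After char 7 ('6'=58): chars_in_quartet=4 acc=0x77247A -> emit 77 24 7A, reset; bytes_emitted=6
After char 8 ('e'=30): chars_in_quartet=1 acc=0x1E bytes_emitted=6
After char 9 ('F'=5): chars_in_quartet=2 acc=0x785 bytes_emitted=6
After char 10 ('r'=43): chars_in_quartet=3 acc=0x1E16B bytes_emitted=6
After char 11 ('K'=10): chars_in_quartet=4 acc=0x785ACA -> emit 78 5A CA, reset; bytes_emitted=9

Answer: 14 F6 B1 77 24 7A 78 5A CA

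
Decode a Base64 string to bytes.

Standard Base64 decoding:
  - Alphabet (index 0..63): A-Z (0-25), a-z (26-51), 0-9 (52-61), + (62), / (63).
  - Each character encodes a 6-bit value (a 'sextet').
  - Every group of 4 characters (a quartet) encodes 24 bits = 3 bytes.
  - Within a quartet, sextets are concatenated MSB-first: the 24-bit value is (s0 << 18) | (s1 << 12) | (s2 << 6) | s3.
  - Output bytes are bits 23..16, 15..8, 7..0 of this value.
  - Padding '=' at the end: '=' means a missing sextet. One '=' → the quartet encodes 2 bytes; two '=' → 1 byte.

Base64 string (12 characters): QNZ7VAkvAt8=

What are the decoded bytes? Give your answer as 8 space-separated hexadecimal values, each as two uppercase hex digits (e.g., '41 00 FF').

After char 0 ('Q'=16): chars_in_quartet=1 acc=0x10 bytes_emitted=0
After char 1 ('N'=13): chars_in_quartet=2 acc=0x40D bytes_emitted=0
After char 2 ('Z'=25): chars_in_quartet=3 acc=0x10359 bytes_emitted=0
After char 3 ('7'=59): chars_in_quartet=4 acc=0x40D67B -> emit 40 D6 7B, reset; bytes_emitted=3
After char 4 ('V'=21): chars_in_quartet=1 acc=0x15 bytes_emitted=3
After char 5 ('A'=0): chars_in_quartet=2 acc=0x540 bytes_emitted=3
After char 6 ('k'=36): chars_in_quartet=3 acc=0x15024 bytes_emitted=3
After char 7 ('v'=47): chars_in_quartet=4 acc=0x54092F -> emit 54 09 2F, reset; bytes_emitted=6
After char 8 ('A'=0): chars_in_quartet=1 acc=0x0 bytes_emitted=6
After char 9 ('t'=45): chars_in_quartet=2 acc=0x2D bytes_emitted=6
After char 10 ('8'=60): chars_in_quartet=3 acc=0xB7C bytes_emitted=6
Padding '=': partial quartet acc=0xB7C -> emit 02 DF; bytes_emitted=8

Answer: 40 D6 7B 54 09 2F 02 DF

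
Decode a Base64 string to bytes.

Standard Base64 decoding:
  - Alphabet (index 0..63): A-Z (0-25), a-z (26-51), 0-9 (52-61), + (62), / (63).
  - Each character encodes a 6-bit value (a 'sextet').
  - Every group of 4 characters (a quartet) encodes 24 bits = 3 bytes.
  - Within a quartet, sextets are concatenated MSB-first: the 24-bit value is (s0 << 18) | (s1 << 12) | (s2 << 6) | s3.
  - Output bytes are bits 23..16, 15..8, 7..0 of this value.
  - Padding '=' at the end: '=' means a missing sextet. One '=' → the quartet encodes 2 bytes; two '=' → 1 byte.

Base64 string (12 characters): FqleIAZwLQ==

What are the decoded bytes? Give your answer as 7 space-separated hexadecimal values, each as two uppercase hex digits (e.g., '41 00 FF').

Answer: 16 A9 5E 20 06 70 2D

Derivation:
After char 0 ('F'=5): chars_in_quartet=1 acc=0x5 bytes_emitted=0
After char 1 ('q'=42): chars_in_quartet=2 acc=0x16A bytes_emitted=0
After char 2 ('l'=37): chars_in_quartet=3 acc=0x5AA5 bytes_emitted=0
After char 3 ('e'=30): chars_in_quartet=4 acc=0x16A95E -> emit 16 A9 5E, reset; bytes_emitted=3
After char 4 ('I'=8): chars_in_quartet=1 acc=0x8 bytes_emitted=3
After char 5 ('A'=0): chars_in_quartet=2 acc=0x200 bytes_emitted=3
After char 6 ('Z'=25): chars_in_quartet=3 acc=0x8019 bytes_emitted=3
After char 7 ('w'=48): chars_in_quartet=4 acc=0x200670 -> emit 20 06 70, reset; bytes_emitted=6
After char 8 ('L'=11): chars_in_quartet=1 acc=0xB bytes_emitted=6
After char 9 ('Q'=16): chars_in_quartet=2 acc=0x2D0 bytes_emitted=6
Padding '==': partial quartet acc=0x2D0 -> emit 2D; bytes_emitted=7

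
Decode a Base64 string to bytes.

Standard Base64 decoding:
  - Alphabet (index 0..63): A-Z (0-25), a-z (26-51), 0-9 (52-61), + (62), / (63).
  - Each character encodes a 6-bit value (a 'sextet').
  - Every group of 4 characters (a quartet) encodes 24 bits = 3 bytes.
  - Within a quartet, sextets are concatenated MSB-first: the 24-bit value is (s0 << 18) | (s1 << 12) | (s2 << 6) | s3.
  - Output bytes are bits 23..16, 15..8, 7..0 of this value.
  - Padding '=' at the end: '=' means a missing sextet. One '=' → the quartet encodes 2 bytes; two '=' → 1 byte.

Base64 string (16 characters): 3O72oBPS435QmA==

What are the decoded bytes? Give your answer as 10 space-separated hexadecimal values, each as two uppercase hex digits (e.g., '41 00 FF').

After char 0 ('3'=55): chars_in_quartet=1 acc=0x37 bytes_emitted=0
After char 1 ('O'=14): chars_in_quartet=2 acc=0xDCE bytes_emitted=0
After char 2 ('7'=59): chars_in_quartet=3 acc=0x373BB bytes_emitted=0
After char 3 ('2'=54): chars_in_quartet=4 acc=0xDCEEF6 -> emit DC EE F6, reset; bytes_emitted=3
After char 4 ('o'=40): chars_in_quartet=1 acc=0x28 bytes_emitted=3
After char 5 ('B'=1): chars_in_quartet=2 acc=0xA01 bytes_emitted=3
After char 6 ('P'=15): chars_in_quartet=3 acc=0x2804F bytes_emitted=3
After char 7 ('S'=18): chars_in_quartet=4 acc=0xA013D2 -> emit A0 13 D2, reset; bytes_emitted=6
After char 8 ('4'=56): chars_in_quartet=1 acc=0x38 bytes_emitted=6
After char 9 ('3'=55): chars_in_quartet=2 acc=0xE37 bytes_emitted=6
After char 10 ('5'=57): chars_in_quartet=3 acc=0x38DF9 bytes_emitted=6
After char 11 ('Q'=16): chars_in_quartet=4 acc=0xE37E50 -> emit E3 7E 50, reset; bytes_emitted=9
After char 12 ('m'=38): chars_in_quartet=1 acc=0x26 bytes_emitted=9
After char 13 ('A'=0): chars_in_quartet=2 acc=0x980 bytes_emitted=9
Padding '==': partial quartet acc=0x980 -> emit 98; bytes_emitted=10

Answer: DC EE F6 A0 13 D2 E3 7E 50 98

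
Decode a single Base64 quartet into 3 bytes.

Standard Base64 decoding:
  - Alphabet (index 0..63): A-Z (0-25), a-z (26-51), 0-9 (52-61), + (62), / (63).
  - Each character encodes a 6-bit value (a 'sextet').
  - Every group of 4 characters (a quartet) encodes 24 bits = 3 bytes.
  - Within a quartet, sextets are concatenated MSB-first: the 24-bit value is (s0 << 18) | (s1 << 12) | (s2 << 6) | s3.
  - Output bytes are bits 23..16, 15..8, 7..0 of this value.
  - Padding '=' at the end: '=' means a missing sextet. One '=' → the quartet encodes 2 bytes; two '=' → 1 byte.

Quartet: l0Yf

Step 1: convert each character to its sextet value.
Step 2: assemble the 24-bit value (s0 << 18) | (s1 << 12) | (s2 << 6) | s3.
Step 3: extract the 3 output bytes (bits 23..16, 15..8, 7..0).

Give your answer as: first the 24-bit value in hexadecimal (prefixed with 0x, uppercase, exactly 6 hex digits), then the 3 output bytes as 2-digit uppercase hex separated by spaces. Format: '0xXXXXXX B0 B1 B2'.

Answer: 0x97461F 97 46 1F

Derivation:
Sextets: l=37, 0=52, Y=24, f=31
24-bit: (37<<18) | (52<<12) | (24<<6) | 31
      = 0x940000 | 0x034000 | 0x000600 | 0x00001F
      = 0x97461F
Bytes: (v>>16)&0xFF=97, (v>>8)&0xFF=46, v&0xFF=1F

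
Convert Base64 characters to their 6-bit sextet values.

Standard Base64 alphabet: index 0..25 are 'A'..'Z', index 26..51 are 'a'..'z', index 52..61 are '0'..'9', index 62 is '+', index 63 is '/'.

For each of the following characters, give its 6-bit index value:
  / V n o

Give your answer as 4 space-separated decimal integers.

Answer: 63 21 39 40

Derivation:
'/': index 63
'V': A..Z range, ord('V') − ord('A') = 21
'n': a..z range, 26 + ord('n') − ord('a') = 39
'o': a..z range, 26 + ord('o') − ord('a') = 40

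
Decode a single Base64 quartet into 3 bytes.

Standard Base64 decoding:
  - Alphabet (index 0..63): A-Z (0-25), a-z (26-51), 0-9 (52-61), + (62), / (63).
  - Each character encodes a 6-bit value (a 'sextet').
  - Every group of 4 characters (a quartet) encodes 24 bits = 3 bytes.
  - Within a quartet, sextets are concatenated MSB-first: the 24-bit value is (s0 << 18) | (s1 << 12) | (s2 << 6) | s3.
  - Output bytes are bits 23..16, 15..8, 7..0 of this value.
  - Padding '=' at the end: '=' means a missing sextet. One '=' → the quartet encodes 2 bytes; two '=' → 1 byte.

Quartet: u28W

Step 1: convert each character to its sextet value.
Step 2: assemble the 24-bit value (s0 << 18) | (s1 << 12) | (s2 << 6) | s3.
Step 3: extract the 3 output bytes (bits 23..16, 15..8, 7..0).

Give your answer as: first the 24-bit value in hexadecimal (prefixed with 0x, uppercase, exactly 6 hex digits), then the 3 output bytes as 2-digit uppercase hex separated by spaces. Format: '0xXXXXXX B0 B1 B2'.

Sextets: u=46, 2=54, 8=60, W=22
24-bit: (46<<18) | (54<<12) | (60<<6) | 22
      = 0xB80000 | 0x036000 | 0x000F00 | 0x000016
      = 0xBB6F16
Bytes: (v>>16)&0xFF=BB, (v>>8)&0xFF=6F, v&0xFF=16

Answer: 0xBB6F16 BB 6F 16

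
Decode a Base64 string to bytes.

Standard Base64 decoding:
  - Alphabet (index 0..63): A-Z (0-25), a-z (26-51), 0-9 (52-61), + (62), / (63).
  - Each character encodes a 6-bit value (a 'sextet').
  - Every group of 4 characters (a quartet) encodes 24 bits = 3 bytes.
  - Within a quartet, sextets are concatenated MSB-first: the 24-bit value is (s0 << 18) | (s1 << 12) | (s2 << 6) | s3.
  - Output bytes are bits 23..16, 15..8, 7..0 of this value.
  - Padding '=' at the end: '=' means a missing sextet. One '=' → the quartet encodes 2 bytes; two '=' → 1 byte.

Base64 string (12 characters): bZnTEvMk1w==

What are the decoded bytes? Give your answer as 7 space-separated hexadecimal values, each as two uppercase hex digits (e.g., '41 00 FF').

Answer: 6D 99 D3 12 F3 24 D7

Derivation:
After char 0 ('b'=27): chars_in_quartet=1 acc=0x1B bytes_emitted=0
After char 1 ('Z'=25): chars_in_quartet=2 acc=0x6D9 bytes_emitted=0
After char 2 ('n'=39): chars_in_quartet=3 acc=0x1B667 bytes_emitted=0
After char 3 ('T'=19): chars_in_quartet=4 acc=0x6D99D3 -> emit 6D 99 D3, reset; bytes_emitted=3
After char 4 ('E'=4): chars_in_quartet=1 acc=0x4 bytes_emitted=3
After char 5 ('v'=47): chars_in_quartet=2 acc=0x12F bytes_emitted=3
After char 6 ('M'=12): chars_in_quartet=3 acc=0x4BCC bytes_emitted=3
After char 7 ('k'=36): chars_in_quartet=4 acc=0x12F324 -> emit 12 F3 24, reset; bytes_emitted=6
After char 8 ('1'=53): chars_in_quartet=1 acc=0x35 bytes_emitted=6
After char 9 ('w'=48): chars_in_quartet=2 acc=0xD70 bytes_emitted=6
Padding '==': partial quartet acc=0xD70 -> emit D7; bytes_emitted=7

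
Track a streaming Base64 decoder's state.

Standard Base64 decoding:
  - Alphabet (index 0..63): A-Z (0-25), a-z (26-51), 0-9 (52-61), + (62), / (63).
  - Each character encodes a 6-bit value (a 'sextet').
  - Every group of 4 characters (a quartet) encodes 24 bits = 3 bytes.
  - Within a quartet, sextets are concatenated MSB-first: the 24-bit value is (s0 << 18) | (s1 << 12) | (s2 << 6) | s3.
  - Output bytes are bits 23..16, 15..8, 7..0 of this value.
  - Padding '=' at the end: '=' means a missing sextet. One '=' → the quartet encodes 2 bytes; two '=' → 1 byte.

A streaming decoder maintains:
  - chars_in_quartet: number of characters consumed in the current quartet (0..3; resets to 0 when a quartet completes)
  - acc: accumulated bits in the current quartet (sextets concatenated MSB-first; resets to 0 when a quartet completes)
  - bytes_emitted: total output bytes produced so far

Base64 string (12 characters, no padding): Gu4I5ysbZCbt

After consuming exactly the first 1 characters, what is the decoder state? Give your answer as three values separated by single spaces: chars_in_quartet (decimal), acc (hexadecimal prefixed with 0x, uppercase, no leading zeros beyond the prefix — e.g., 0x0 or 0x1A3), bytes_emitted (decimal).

Answer: 1 0x6 0

Derivation:
After char 0 ('G'=6): chars_in_quartet=1 acc=0x6 bytes_emitted=0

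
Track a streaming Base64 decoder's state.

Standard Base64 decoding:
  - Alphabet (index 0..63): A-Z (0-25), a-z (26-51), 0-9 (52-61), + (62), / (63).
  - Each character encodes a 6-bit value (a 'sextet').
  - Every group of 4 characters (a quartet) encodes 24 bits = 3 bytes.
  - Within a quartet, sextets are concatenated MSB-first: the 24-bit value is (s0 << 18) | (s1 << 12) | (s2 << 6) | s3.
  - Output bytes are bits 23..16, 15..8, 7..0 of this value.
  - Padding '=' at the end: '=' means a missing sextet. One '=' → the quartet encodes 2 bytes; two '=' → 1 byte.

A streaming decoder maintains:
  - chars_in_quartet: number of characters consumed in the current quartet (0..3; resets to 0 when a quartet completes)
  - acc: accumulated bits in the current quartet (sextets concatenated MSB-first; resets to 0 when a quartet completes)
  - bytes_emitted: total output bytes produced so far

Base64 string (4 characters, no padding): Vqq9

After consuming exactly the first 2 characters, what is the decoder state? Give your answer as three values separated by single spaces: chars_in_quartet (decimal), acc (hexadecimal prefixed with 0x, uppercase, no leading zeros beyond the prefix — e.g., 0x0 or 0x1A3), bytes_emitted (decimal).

After char 0 ('V'=21): chars_in_quartet=1 acc=0x15 bytes_emitted=0
After char 1 ('q'=42): chars_in_quartet=2 acc=0x56A bytes_emitted=0

Answer: 2 0x56A 0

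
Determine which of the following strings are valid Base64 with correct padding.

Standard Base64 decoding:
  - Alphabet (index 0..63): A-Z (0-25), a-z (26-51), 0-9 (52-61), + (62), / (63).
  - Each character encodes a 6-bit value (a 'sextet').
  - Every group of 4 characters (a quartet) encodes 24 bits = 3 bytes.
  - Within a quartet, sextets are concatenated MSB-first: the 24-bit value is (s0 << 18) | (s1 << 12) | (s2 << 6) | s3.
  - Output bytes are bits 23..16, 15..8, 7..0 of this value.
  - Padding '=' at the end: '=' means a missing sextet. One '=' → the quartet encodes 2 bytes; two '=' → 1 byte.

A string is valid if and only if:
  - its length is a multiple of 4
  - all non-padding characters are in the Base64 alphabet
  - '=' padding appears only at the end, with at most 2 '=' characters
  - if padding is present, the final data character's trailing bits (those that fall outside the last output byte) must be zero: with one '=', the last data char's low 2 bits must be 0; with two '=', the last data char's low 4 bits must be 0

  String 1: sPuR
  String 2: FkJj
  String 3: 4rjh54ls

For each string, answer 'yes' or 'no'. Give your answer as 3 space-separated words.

String 1: 'sPuR' → valid
String 2: 'FkJj' → valid
String 3: '4rjh54ls' → valid

Answer: yes yes yes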